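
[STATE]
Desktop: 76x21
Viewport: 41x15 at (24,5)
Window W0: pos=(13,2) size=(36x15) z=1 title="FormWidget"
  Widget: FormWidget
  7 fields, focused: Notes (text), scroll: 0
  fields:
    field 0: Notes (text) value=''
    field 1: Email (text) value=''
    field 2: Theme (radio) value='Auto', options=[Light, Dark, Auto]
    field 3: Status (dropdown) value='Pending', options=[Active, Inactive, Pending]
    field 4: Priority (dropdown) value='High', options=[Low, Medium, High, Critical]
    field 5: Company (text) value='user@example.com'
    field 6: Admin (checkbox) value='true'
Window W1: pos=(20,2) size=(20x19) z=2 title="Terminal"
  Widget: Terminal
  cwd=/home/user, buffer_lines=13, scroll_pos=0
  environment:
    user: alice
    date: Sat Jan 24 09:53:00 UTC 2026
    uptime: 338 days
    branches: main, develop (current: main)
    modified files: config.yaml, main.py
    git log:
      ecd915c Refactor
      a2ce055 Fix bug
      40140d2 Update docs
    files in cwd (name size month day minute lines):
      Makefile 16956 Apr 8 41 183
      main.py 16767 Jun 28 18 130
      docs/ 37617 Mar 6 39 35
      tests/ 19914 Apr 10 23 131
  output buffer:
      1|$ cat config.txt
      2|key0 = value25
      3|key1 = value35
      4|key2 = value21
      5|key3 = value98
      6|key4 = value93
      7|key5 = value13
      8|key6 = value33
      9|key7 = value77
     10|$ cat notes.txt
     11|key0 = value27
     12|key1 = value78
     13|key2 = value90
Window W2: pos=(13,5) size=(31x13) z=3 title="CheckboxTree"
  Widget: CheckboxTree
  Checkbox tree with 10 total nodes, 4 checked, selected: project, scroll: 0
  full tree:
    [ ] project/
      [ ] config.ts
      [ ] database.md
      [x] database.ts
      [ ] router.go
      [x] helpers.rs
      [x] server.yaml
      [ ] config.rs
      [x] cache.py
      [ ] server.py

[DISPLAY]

━━━━━━━━━━━━━━━━━━━┓   ]┃                
ree                ┃   ]┃                
───────────────────┨ark ┃                
ct/                ┃  ▼]┃                
fig.ts             ┃  ▼]┃                
abase.md           ┃m  ]┃                
abase.ts           ┃    ┃                
ter.go             ┃    ┃                
pers.rs            ┃    ┃                
ver.yaml           ┃    ┃                
fig.rs             ┃    ┃                
he.py              ┃━━━━┛                
━━━━━━━━━━━━━━━━━━━┛                     
               ┃                         
               ┃                         


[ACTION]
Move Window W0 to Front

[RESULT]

    [                  ]┃                
    [                  ]┃                
    ( ) Light  ( ) Dark ┃                
    [Pending          ▼]┃                
:   [High             ▼]┃                
    [user@example.com  ]┃                
    [x]                 ┃                
                        ┃                
                        ┃                
                        ┃                
                        ┃                
━━━━━━━━━━━━━━━━━━━━━━━━┛                
━━━━━━━━━━━━━━━━━━━┛                     
               ┃                         
               ┃                         


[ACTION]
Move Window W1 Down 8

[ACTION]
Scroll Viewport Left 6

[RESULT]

tes:      [                  ]┃          
ail:      [                  ]┃          
eme:      ( ) Light  ( ) Dark ┃          
atus:     [Pending          ▼]┃          
iority:   [High             ▼]┃          
mpany:    [user@example.com  ]┃          
min:      [x]                 ┃          
                              ┃          
                              ┃          
                              ┃          
                              ┃          
━━━━━━━━━━━━━━━━━━━━━━━━━━━━━━┛          
━━━━━━━━━━━━━━━━━━━━━━━━━┛               
  ┃$ █               ┃                   
  ┃                  ┃                   


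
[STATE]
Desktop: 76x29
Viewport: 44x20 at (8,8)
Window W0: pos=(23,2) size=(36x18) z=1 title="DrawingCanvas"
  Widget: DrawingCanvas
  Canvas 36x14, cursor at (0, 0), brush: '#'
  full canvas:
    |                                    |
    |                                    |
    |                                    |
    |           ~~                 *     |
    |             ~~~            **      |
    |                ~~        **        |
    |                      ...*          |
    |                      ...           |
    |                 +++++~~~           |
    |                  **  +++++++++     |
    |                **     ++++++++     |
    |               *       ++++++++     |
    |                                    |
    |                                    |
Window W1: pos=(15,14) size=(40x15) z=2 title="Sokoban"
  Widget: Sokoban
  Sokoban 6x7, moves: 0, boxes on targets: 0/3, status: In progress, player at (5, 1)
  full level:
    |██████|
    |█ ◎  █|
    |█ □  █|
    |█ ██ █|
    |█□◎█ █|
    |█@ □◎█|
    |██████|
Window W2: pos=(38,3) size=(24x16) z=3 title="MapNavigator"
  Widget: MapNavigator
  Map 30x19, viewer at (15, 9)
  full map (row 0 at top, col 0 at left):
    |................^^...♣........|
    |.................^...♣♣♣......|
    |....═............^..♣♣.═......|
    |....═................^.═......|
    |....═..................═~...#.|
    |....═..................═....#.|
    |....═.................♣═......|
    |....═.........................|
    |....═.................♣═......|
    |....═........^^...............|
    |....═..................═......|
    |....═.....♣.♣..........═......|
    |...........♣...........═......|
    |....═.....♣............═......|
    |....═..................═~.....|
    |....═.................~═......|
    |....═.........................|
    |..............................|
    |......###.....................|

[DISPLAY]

               ┃           ~~ ┃═............
               ┃             ~┃═............
               ┃              ┃═............
               ┃              ┃═............
               ┃              ┃═........^^@.
               ┃              ┃═............
       ┏━━━━━━━━━━━━━━━━━━━━━━┃═.....♣.♣....
       ┃ Sokoban              ┃.......♣.....
       ┠──────────────────────┃═.....♣......
       ┃██████                ┃═............
       ┃█ ◎  █                ┗━━━━━━━━━━━━━
       ┃█ □  █                              
       ┃█ ██ █                              
       ┃█□◎█ █                              
       ┃█@ □◎█                              
       ┃██████                              
       ┃Moves: 0  0/3                       
       ┃                                    
       ┃                                    
       ┃                                    


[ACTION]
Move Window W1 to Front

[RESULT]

               ┃           ~~ ┃═............
               ┃             ~┃═............
               ┃              ┃═............
               ┃              ┃═............
               ┃              ┃═........^^@.
               ┃              ┃═............
       ┏━━━━━━━━━━━━━━━━━━━━━━━━━━━━━━━━━━━━
       ┃ Sokoban                            
       ┠────────────────────────────────────
       ┃██████                              
       ┃█ ◎  █                              
       ┃█ □  █                              
       ┃█ ██ █                              
       ┃█□◎█ █                              
       ┃█@ □◎█                              
       ┃██████                              
       ┃Moves: 0  0/3                       
       ┃                                    
       ┃                                    
       ┃                                    


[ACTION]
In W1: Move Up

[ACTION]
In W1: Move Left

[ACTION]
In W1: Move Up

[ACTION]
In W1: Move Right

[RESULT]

               ┃           ~~ ┃═............
               ┃             ~┃═............
               ┃              ┃═............
               ┃              ┃═............
               ┃              ┃═........^^@.
               ┃              ┃═............
       ┏━━━━━━━━━━━━━━━━━━━━━━━━━━━━━━━━━━━━
       ┃ Sokoban                            
       ┠────────────────────────────────────
       ┃██████                              
       ┃█ ◎  █                              
       ┃█□□  █                              
       ┃█@██ █                              
       ┃█ ◎█ █                              
       ┃█  □◎█                              
       ┃██████                              
       ┃Moves: 2  0/3                       
       ┃                                    
       ┃                                    
       ┃                                    


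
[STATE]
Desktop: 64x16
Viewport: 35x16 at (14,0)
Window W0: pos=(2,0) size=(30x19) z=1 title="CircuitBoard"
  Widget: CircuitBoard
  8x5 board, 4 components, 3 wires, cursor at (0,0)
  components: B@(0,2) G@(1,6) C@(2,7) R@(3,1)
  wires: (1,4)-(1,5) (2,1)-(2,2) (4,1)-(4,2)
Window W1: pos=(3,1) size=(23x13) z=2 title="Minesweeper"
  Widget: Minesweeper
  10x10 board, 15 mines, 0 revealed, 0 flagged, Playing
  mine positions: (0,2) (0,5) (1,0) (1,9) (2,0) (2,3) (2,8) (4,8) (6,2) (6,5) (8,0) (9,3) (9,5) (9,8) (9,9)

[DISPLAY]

━━━━━━━━━━━━━━━━━┓                 
━━━━━━━━━━━┓     ┃                 
er         ┃─────┨                 
───────────┨     ┃                 
           ┃     ┃                 
           ┃     ┃                 
           ┃ ·   ┃                 
           ┃     ┃                 
           ┃     ┃                 
           ┃     ┃                 
           ┃     ┃                 
           ┃     ┃                 
           ┃     ┃                 
━━━━━━━━━━━┛     ┃                 
                 ┃                 
                 ┃                 


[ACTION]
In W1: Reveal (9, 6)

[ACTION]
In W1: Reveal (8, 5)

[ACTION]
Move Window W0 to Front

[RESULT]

━━━━━━━━━━━━━━━━━┓                 
rd               ┃                 
─────────────────┨                 
4 5 6 7          ┃                 
 B               ┃                 
                 ┃                 
         · ─ ·   ┃                 
                 ┃                 
 ·               ┃                 
                 ┃                 
                 ┃                 
                 ┃                 
 ·               ┃                 
0)               ┃                 
                 ┃                 
                 ┃                 


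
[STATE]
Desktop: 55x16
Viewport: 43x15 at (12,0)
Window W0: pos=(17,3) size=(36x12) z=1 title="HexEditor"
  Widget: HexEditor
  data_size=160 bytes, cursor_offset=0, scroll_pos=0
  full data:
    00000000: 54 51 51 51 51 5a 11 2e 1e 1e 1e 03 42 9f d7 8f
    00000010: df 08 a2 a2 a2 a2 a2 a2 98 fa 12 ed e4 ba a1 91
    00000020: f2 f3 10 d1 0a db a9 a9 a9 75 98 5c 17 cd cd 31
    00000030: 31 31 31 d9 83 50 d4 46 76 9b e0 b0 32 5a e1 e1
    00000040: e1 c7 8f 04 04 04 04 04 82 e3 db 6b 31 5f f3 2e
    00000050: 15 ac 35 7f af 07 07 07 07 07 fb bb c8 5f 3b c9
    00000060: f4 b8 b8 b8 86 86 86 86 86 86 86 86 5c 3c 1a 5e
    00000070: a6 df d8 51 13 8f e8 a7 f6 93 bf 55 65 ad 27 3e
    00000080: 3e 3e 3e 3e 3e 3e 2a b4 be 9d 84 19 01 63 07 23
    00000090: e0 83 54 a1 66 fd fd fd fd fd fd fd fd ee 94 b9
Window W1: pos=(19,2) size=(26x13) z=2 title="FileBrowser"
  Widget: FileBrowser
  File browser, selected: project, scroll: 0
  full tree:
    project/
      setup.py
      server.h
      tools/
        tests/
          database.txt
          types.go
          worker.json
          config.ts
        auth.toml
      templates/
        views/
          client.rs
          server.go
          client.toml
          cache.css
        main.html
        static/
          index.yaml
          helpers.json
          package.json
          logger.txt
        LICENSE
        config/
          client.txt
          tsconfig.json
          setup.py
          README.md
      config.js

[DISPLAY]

                                           
                                           
       ┏━━━━━━━━━━━━━━━━━━━━━━━━┓          
     ┏━┃ FileBrowser            ┃━━━━━━━┓  
     ┃ ┠────────────────────────┨       ┃  
     ┠─┃> [-] project/          ┃───────┨  
     ┃0┃    setup.py            ┃ 11 2e ┃  
     ┃0┃    server.h            ┃ a2 a2 ┃  
     ┃0┃    [+] tools/          ┃ a9 a9 ┃  
     ┃0┃    [+] templates/      ┃ d4 46 ┃  
     ┃0┃    config.js           ┃ 04 04 ┃  
     ┃0┃                        ┃ 07 07 ┃  
     ┃0┃                        ┃ 86 86 ┃  
     ┃0┃                        ┃ e8 a7 ┃  
     ┗━┗━━━━━━━━━━━━━━━━━━━━━━━━┛━━━━━━━┛  


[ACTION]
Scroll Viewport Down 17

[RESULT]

                                           
       ┏━━━━━━━━━━━━━━━━━━━━━━━━┓          
     ┏━┃ FileBrowser            ┃━━━━━━━┓  
     ┃ ┠────────────────────────┨       ┃  
     ┠─┃> [-] project/          ┃───────┨  
     ┃0┃    setup.py            ┃ 11 2e ┃  
     ┃0┃    server.h            ┃ a2 a2 ┃  
     ┃0┃    [+] tools/          ┃ a9 a9 ┃  
     ┃0┃    [+] templates/      ┃ d4 46 ┃  
     ┃0┃    config.js           ┃ 04 04 ┃  
     ┃0┃                        ┃ 07 07 ┃  
     ┃0┃                        ┃ 86 86 ┃  
     ┃0┃                        ┃ e8 a7 ┃  
     ┗━┗━━━━━━━━━━━━━━━━━━━━━━━━┛━━━━━━━┛  
                                           


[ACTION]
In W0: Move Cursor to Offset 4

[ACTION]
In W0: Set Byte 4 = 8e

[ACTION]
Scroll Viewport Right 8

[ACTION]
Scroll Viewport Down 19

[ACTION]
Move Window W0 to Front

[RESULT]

                                           
       ┏━━━━━━━━━━━━━━━━━━━━━━━━┓          
     ┏━━━━━━━━━━━━━━━━━━━━━━━━━━━━━━━━━━┓  
     ┃ HexEditor                        ┃  
     ┠──────────────────────────────────┨  
     ┃00000000  54 51 51 51 8E 5a 11 2e ┃  
     ┃00000010  df 08 a2 a2 a2 a2 a2 a2 ┃  
     ┃00000020  f2 f3 10 d1 0a db a9 a9 ┃  
     ┃00000030  31 31 31 d9 83 50 d4 46 ┃  
     ┃00000040  e1 c7 8f 04 04 04 04 04 ┃  
     ┃00000050  15 ac 35 7f af 07 07 07 ┃  
     ┃00000060  f4 b8 b8 b8 86 86 86 86 ┃  
     ┃00000070  a6 df d8 51 13 8f e8 a7 ┃  
     ┗━━━━━━━━━━━━━━━━━━━━━━━━━━━━━━━━━━┛  
                                           


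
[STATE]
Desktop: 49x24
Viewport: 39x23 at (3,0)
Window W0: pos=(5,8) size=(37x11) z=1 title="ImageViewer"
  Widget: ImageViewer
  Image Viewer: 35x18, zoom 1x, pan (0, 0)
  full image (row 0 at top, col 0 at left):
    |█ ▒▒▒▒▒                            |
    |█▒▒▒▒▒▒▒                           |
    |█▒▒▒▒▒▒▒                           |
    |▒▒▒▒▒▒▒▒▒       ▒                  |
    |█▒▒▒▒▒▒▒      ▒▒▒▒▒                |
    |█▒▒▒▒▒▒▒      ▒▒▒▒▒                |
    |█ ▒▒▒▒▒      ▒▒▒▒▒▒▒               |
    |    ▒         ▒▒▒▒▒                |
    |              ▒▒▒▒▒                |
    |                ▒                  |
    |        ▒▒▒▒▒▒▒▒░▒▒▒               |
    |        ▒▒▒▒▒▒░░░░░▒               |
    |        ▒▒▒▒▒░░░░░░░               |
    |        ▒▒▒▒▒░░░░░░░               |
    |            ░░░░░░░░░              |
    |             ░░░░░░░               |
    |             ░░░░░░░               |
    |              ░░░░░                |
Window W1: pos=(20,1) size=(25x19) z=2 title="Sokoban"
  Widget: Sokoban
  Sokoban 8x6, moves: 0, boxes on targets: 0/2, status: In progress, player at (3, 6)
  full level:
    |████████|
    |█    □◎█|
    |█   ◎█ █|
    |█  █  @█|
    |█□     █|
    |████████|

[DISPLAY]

                                       
                 ┏━━━━━━━━━━━━━━━━━━━━━
                 ┃ Sokoban             
                 ┠─────────────────────
                 ┃████████             
                 ┃█    □◎█             
                 ┃█   ◎█ █             
                 ┃█  █  @█             
  ┏━━━━━━━━━━━━━━┃█□     █             
  ┃ ImageViewer  ┃████████             
  ┠──────────────┃Moves: 0  0/2        
  ┃█ ▒▒▒▒▒       ┃                     
  ┃█▒▒▒▒▒▒▒      ┃                     
  ┃█▒▒▒▒▒▒▒      ┃                     
  ┃▒▒▒▒▒▒▒▒▒     ┃                     
  ┃█▒▒▒▒▒▒▒      ┃                     
  ┃█▒▒▒▒▒▒▒      ┃                     
  ┃█ ▒▒▒▒▒      ▒┃                     
  ┗━━━━━━━━━━━━━━┃                     
                 ┗━━━━━━━━━━━━━━━━━━━━━
                                       
                                       
                                       


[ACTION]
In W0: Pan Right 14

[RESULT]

                                       
                 ┏━━━━━━━━━━━━━━━━━━━━━
                 ┃ Sokoban             
                 ┠─────────────────────
                 ┃████████             
                 ┃█    □◎█             
                 ┃█   ◎█ █             
                 ┃█  █  @█             
  ┏━━━━━━━━━━━━━━┃█□     █             
  ┃ ImageViewer  ┃████████             
  ┠──────────────┃Moves: 0  0/2        
  ┃              ┃                     
  ┃              ┃                     
  ┃              ┃                     
  ┃  ▒           ┃                     
  ┃▒▒▒▒▒         ┃                     
  ┃▒▒▒▒▒         ┃                     
  ┃▒▒▒▒▒▒        ┃                     
  ┗━━━━━━━━━━━━━━┃                     
                 ┗━━━━━━━━━━━━━━━━━━━━━
                                       
                                       
                                       


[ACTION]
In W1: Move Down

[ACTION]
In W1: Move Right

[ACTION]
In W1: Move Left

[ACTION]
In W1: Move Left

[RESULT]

                                       
                 ┏━━━━━━━━━━━━━━━━━━━━━
                 ┃ Sokoban             
                 ┠─────────────────────
                 ┃████████             
                 ┃█    □◎█             
                 ┃█   ◎█ █             
                 ┃█  █   █             
  ┏━━━━━━━━━━━━━━┃█□  @  █             
  ┃ ImageViewer  ┃████████             
  ┠──────────────┃Moves: 3  0/2        
  ┃              ┃                     
  ┃              ┃                     
  ┃              ┃                     
  ┃  ▒           ┃                     
  ┃▒▒▒▒▒         ┃                     
  ┃▒▒▒▒▒         ┃                     
  ┃▒▒▒▒▒▒        ┃                     
  ┗━━━━━━━━━━━━━━┃                     
                 ┗━━━━━━━━━━━━━━━━━━━━━
                                       
                                       
                                       


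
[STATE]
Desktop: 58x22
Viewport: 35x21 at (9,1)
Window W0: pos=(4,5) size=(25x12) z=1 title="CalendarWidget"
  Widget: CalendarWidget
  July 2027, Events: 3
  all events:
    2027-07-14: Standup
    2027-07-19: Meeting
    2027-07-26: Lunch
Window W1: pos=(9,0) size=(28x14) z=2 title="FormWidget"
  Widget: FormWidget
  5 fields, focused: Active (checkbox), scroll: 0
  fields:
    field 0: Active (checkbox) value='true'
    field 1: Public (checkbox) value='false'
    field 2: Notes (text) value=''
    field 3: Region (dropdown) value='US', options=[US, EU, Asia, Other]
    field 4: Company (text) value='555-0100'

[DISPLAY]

┃ FormWidget               ┃       
┠──────────────────────────┨       
┃> Active:     [x]         ┃       
┃  Public:     [ ]         ┃       
┃  Notes:      [          ]┃       
┃  Region:     [US       ▼]┃       
┃  Company:    [555-0100  ]┃       
┃                          ┃       
┃                          ┃       
┃                          ┃       
┃                          ┃       
┃                          ┃       
┗━━━━━━━━━━━━━━━━━━━━━━━━━━┛       
27 28 29 30 31     ┃               
                   ┃               
━━━━━━━━━━━━━━━━━━━┛               
                                   
                                   
                                   
                                   
                                   


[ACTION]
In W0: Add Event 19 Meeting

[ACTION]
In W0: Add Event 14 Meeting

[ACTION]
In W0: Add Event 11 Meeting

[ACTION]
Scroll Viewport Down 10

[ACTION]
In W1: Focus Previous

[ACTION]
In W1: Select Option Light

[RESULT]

┃ FormWidget               ┃       
┠──────────────────────────┨       
┃  Active:     [x]         ┃       
┃  Public:     [ ]         ┃       
┃  Notes:      [          ]┃       
┃  Region:     [US       ▼]┃       
┃> Company:    [555-0100  ]┃       
┃                          ┃       
┃                          ┃       
┃                          ┃       
┃                          ┃       
┃                          ┃       
┗━━━━━━━━━━━━━━━━━━━━━━━━━━┛       
27 28 29 30 31     ┃               
                   ┃               
━━━━━━━━━━━━━━━━━━━┛               
                                   
                                   
                                   
                                   
                                   


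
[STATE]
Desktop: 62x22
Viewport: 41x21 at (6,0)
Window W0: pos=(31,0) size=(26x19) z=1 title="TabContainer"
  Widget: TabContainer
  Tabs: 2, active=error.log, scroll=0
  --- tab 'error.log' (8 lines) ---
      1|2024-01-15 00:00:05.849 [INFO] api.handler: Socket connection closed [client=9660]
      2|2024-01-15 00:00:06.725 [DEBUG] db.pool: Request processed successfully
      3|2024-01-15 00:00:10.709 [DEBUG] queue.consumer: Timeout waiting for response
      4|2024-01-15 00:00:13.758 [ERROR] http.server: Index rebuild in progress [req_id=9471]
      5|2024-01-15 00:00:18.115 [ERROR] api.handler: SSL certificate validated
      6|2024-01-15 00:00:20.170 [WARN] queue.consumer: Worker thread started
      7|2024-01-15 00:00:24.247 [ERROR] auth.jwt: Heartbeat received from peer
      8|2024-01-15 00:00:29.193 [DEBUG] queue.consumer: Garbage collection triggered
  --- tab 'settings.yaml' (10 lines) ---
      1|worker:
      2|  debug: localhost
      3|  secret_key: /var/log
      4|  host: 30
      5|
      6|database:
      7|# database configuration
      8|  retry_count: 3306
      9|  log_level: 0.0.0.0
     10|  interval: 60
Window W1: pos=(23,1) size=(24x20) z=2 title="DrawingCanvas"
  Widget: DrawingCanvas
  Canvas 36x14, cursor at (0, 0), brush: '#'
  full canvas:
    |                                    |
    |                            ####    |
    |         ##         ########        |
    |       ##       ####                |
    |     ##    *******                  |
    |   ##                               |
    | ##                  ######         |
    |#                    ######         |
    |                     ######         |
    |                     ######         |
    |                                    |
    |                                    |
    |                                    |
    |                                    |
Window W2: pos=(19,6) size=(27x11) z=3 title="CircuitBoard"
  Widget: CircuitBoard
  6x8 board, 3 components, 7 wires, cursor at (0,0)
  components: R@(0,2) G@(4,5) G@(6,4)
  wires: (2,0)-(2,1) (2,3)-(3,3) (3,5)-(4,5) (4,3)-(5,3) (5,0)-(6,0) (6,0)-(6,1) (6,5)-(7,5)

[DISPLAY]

                         ┏━━━━━━━━━━━━━━━
                 ┏━━━━━━━━━━━━━━━━━━━━━━┓
                 ┃ DrawingCanvas        ┃
                 ┠──────────────────────┨
                 ┃+                     ┃
                 ┃                      ┃
             ┏━━━━━━━━━━━━━━━━━━━━━━━━━┓┃
             ┃ CircuitBoard            ┃┃
             ┠─────────────────────────┨┃
             ┃   0 1 2 3 4 5           ┃┃
             ┃0  [.]      R            ┃┃
             ┃                         ┃┃
             ┃1                        ┃┃
             ┃                         ┃┃
             ┃2   · ─ ·       ·        ┃┃
             ┃                │        ┃┃
             ┗━━━━━━━━━━━━━━━━━━━━━━━━━┛┃
                 ┃                      ┃
                 ┃                      ┃
                 ┃                      ┃
                 ┗━━━━━━━━━━━━━━━━━━━━━━┛


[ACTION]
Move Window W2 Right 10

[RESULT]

                         ┏━━━━━━━━━━━━━━━
                 ┏━━━━━━━━━━━━━━━━━━━━━━┓
                 ┃ DrawingCanvas        ┃
                 ┠──────────────────────┨
                 ┃+                     ┃
                 ┃                      ┃
                 ┃     ┏━━━━━━━━━━━━━━━━━
                 ┃     ┃ CircuitBoard    
                 ┃     ┠─────────────────
                 ┃   ##┃   0 1 2 3 4 5   
                 ┃ ##  ┃0  [.]      R    
                 ┃#    ┃                 
                 ┃     ┃1                
                 ┃     ┃                 
                 ┃     ┃2   · ─ ·       ·
                 ┃     ┃                │
                 ┃     ┗━━━━━━━━━━━━━━━━━
                 ┃                      ┃
                 ┃                      ┃
                 ┃                      ┃
                 ┗━━━━━━━━━━━━━━━━━━━━━━┛


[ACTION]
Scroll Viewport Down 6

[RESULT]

                 ┏━━━━━━━━━━━━━━━━━━━━━━┓
                 ┃ DrawingCanvas        ┃
                 ┠──────────────────────┨
                 ┃+                     ┃
                 ┃                      ┃
                 ┃     ┏━━━━━━━━━━━━━━━━━
                 ┃     ┃ CircuitBoard    
                 ┃     ┠─────────────────
                 ┃   ##┃   0 1 2 3 4 5   
                 ┃ ##  ┃0  [.]      R    
                 ┃#    ┃                 
                 ┃     ┃1                
                 ┃     ┃                 
                 ┃     ┃2   · ─ ·       ·
                 ┃     ┃                │
                 ┃     ┗━━━━━━━━━━━━━━━━━
                 ┃                      ┃
                 ┃                      ┃
                 ┃                      ┃
                 ┗━━━━━━━━━━━━━━━━━━━━━━┛
                                         


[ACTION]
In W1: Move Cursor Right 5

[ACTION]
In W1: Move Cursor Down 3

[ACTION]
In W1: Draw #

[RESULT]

                 ┏━━━━━━━━━━━━━━━━━━━━━━┓
                 ┃ DrawingCanvas        ┃
                 ┠──────────────────────┨
                 ┃                      ┃
                 ┃                      ┃
                 ┃     ┏━━━━━━━━━━━━━━━━━
                 ┃     ┃ CircuitBoard    
                 ┃     ┠─────────────────
                 ┃   ##┃   0 1 2 3 4 5   
                 ┃ ##  ┃0  [.]      R    
                 ┃#    ┃                 
                 ┃     ┃1                
                 ┃     ┃                 
                 ┃     ┃2   · ─ ·       ·
                 ┃     ┃                │
                 ┃     ┗━━━━━━━━━━━━━━━━━
                 ┃                      ┃
                 ┃                      ┃
                 ┃                      ┃
                 ┗━━━━━━━━━━━━━━━━━━━━━━┛
                                         


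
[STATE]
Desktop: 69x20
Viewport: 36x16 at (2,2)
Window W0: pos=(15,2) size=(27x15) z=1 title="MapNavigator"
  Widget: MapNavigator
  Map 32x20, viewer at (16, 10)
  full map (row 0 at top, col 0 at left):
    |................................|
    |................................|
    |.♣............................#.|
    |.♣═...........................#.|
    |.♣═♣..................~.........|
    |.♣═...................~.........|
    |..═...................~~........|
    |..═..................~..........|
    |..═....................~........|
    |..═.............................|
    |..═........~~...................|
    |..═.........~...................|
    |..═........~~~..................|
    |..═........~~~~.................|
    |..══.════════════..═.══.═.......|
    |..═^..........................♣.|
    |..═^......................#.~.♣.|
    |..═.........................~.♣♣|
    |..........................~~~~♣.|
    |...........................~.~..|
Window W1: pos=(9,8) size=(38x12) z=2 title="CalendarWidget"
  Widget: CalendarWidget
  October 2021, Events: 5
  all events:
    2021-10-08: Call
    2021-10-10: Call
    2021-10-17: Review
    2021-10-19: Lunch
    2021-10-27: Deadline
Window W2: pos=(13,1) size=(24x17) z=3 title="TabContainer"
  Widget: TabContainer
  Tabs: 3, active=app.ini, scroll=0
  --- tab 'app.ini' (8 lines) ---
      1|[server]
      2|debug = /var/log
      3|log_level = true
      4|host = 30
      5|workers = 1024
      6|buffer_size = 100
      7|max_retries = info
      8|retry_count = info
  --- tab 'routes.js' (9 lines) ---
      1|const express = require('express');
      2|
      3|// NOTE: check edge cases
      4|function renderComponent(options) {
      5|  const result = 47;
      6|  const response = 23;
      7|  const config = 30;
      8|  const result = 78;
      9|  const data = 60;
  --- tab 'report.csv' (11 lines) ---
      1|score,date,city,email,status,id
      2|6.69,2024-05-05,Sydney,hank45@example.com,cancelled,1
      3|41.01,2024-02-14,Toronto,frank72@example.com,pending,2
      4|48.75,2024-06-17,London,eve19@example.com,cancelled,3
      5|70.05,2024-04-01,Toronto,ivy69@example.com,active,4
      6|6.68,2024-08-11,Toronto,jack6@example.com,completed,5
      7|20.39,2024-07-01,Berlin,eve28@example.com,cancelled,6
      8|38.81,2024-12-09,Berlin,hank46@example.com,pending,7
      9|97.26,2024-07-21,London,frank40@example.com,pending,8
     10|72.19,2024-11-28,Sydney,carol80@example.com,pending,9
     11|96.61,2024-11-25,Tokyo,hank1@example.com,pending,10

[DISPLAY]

           ┃ TabContainer         ┃━
           ┠──────────────────────┨ 
           ┃[app.ini]│ routes.js │┃─
           ┃──────────────────────┃.
           ┃[server]              ┃.
           ┃debug = /var/log      ┃.
       ┏━━━┃log_level = true      ┃━
       ┃ Ca┃host = 30             ┃ 
       ┠───┃workers = 1024        ┃─
       ┃   ┃buffer_size = 100     ┃ 
       ┃Mo ┃max_retries = info    ┃ 
       ┃   ┃retry_count = info    ┃ 
       ┃ 4 ┃                      ┃ 
       ┃11 ┃                      ┃ 
       ┃18 ┃                      ┃ 
       ┃25 ┗━━━━━━━━━━━━━━━━━━━━━━┛ 


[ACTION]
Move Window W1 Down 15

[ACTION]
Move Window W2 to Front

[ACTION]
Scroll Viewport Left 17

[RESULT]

             ┃ TabContainer         
             ┠──────────────────────
             ┃[app.ini]│ routes.js │
             ┃──────────────────────
             ┃[server]              
             ┃debug = /var/log      
         ┏━━━┃log_level = true      
         ┃ Ca┃host = 30             
         ┠───┃workers = 1024        
         ┃   ┃buffer_size = 100     
         ┃Mo ┃max_retries = info    
         ┃   ┃retry_count = info    
         ┃ 4 ┃                      
         ┃11 ┃                      
         ┃18 ┃                      
         ┃25 ┗━━━━━━━━━━━━━━━━━━━━━━


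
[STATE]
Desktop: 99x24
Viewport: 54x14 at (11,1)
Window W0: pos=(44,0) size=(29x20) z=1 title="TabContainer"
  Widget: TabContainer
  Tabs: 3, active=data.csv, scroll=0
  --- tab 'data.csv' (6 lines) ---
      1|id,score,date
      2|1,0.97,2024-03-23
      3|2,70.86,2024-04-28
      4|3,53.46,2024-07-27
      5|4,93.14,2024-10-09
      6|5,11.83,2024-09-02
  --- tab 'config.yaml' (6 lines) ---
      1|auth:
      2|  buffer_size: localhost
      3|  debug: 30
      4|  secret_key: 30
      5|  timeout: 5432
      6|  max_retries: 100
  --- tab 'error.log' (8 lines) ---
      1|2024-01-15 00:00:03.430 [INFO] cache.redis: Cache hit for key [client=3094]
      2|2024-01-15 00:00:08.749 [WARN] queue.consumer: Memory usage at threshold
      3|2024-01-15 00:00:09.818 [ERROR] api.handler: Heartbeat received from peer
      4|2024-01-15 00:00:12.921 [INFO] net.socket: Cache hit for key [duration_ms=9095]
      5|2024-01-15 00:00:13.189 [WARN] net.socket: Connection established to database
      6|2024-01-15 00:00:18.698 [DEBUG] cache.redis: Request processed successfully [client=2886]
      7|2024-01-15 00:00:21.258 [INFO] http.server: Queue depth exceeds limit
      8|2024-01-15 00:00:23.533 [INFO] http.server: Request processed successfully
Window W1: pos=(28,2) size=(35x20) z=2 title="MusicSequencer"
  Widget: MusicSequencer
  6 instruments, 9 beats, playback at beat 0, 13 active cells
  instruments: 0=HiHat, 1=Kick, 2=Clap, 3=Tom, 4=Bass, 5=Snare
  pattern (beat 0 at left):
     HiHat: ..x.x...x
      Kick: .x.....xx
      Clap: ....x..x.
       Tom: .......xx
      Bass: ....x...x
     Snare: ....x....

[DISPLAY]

                                 ┃ TabContainer       
                 ┏━━━━━━━━━━━━━━━━━━━━━━━━━━━━━━━━━┓──
                 ┃ MusicSequencer                  ┃.y
                 ┠─────────────────────────────────┨──
                 ┃      ▼12345678                  ┃  
                 ┃ HiHat··█·█···█                  ┃  
                 ┃  Kick·█·····██                  ┃  
                 ┃  Clap····█··█·                  ┃  
                 ┃   Tom·······██                  ┃  
                 ┃  Bass····█···█                  ┃  
                 ┃ Snare····█····                  ┃  
                 ┃                                 ┃  
                 ┃                                 ┃  
                 ┃                                 ┃  


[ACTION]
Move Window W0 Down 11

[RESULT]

                                                      
                 ┏━━━━━━━━━━━━━━━━━━━━━━━━━━━━━━━━━┓  
                 ┃ MusicSequencer                  ┃  
                 ┠─────────────────────────────────┨━━
                 ┃      ▼12345678                  ┃  
                 ┃ HiHat··█·█···█                  ┃──
                 ┃  Kick·█·····██                  ┃.y
                 ┃  Clap····█··█·                  ┃──
                 ┃   Tom·······██                  ┃  
                 ┃  Bass····█···█                  ┃  
                 ┃ Snare····█····                  ┃  
                 ┃                                 ┃  
                 ┃                                 ┃  
                 ┃                                 ┃  


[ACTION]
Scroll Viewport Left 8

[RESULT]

                                                      
                         ┏━━━━━━━━━━━━━━━━━━━━━━━━━━━━
                         ┃ MusicSequencer             
                         ┠────────────────────────────
                         ┃      ▼12345678             
                         ┃ HiHat··█·█···█             
                         ┃  Kick·█·····██             
                         ┃  Clap····█··█·             
                         ┃   Tom·······██             
                         ┃  Bass····█···█             
                         ┃ Snare····█····             
                         ┃                            
                         ┃                            
                         ┃                            


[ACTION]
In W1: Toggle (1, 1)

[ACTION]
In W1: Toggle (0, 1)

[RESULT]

                                                      
                         ┏━━━━━━━━━━━━━━━━━━━━━━━━━━━━
                         ┃ MusicSequencer             
                         ┠────────────────────────────
                         ┃      ▼12345678             
                         ┃ HiHat·██·█···█             
                         ┃  Kick·······██             
                         ┃  Clap····█··█·             
                         ┃   Tom·······██             
                         ┃  Bass····█···█             
                         ┃ Snare····█····             
                         ┃                            
                         ┃                            
                         ┃                            
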